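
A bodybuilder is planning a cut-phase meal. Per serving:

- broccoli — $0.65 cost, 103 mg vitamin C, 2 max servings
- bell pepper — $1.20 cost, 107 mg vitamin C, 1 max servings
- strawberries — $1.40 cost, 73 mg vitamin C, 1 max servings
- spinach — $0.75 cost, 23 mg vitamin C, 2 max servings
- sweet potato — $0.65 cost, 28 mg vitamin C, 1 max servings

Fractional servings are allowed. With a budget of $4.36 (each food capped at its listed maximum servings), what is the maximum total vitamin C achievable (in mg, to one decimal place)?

405.8 mg

Vitamin C per dollar: broccoli 158.5, bell pepper 89.17, strawberries 52.14, sweet potato 43.08, spinach 30.67.
Take 2 servings of broccoli: spends $1.30, +206.0 mg vitamin C (running total 206.0 mg).
Take 1 serving of bell pepper: spends $1.20, +107.0 mg vitamin C (running total 313.0 mg).
Take 1 serving of strawberries: spends $1.40, +73.0 mg vitamin C (running total 386.0 mg).
Take 0.7077 servings of sweet potato: spends $0.46, +19.8 mg vitamin C (running total 405.8 mg).
Greedy by best ratio exhausts the cost allowance optimally: 405.8 mg.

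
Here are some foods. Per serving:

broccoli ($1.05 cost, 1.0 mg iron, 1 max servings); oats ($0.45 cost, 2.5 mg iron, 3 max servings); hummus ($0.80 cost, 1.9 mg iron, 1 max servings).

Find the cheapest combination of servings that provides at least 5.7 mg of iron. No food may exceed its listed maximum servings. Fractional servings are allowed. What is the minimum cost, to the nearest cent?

$1.03

Cost per mg of iron: oats $0.1800, hummus $0.4211, broccoli $1.0500.
Take 2.28 servings of oats: +5.7 mg iron for $1.03 (total $1.03, still need 0.0 mg).
Filling from the cheapest source first is optimal under one linear minimum: $1.03.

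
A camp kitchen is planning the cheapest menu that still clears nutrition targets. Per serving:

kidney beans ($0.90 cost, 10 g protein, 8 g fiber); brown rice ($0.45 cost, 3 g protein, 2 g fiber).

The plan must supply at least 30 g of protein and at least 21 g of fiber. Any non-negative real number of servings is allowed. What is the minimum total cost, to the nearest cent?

For a min-cost LP with two ≥-constraints, a basic feasible solution has at most two positive variables.
kidney beans only: max(30/10, 21/8) = 3 servings → $2.70.
brown rice only: max(30/3, 21/2) = 10.5 servings → $4.72.
kidney beans + brown rice with both tight: 0.75 servings and 7.5 servings → $4.05.
The minimum over all feasible corners is $2.70.

$2.70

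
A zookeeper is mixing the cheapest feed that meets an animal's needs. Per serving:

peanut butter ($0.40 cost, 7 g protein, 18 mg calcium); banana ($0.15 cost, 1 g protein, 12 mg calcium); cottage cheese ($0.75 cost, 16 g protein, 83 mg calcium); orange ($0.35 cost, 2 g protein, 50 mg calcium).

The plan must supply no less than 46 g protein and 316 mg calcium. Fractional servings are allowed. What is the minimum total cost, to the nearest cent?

$2.66

Check every corner: each single food scaled to meet both minima, and each pair solved so both constraints bind.
peanut butter only: max(46/7, 316/18) = 17.56 servings → $7.02.
banana only: max(46/1, 316/12) = 46 servings → $6.90.
cottage cheese only: max(46/16, 316/83) = 3.807 servings → $2.86.
orange only: max(46/2, 316/50) = 23 servings → $8.05.
peanut butter + banana with both tight: 3.576 servings and 20.97 servings → $4.58.
peanut butter + cottage cheese: the both-tight solution has a negative serving — not a feasible corner.
peanut butter + orange with both tight: 5.312 servings and 4.408 servings → $3.67.
banana + cottage cheese with both tight: 11.36 servings and 2.165 servings → $3.33.
banana + orange: intersection lies outside the first quadrant.
cottage cheese + orange with both tight: 2.631 servings and 1.953 servings → $2.66.
So the least-cost plan costs $2.66.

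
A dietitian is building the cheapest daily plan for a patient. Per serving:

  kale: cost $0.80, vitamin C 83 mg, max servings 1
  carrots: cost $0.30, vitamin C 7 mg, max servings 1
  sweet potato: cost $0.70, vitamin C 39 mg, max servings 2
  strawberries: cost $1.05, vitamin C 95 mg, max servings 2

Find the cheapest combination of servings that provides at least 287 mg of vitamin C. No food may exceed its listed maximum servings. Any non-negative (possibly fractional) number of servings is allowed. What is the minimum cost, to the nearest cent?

Cost per mg of vitamin C: kale $0.0096, strawberries $0.0111, sweet potato $0.0179, carrots $0.0429.
Take 1 serving of kale: +83.0 mg vitamin C for $0.80 (total $0.80, still need 204.0 mg).
Take 2 servings of strawberries: +190.0 mg vitamin C for $2.10 (total $2.90, still need 14.0 mg).
Take 0.359 servings of sweet potato: +14.0 mg vitamin C for $0.25 (total $3.15, still need 0.0 mg).
Greedy by cheapest-per-mg is optimal for a single linear constraint, so the minimum cost is $3.15.

$3.15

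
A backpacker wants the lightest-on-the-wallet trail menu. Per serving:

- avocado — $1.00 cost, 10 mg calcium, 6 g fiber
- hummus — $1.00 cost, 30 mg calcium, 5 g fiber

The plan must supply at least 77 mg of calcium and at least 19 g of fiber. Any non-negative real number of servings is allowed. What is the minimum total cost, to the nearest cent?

At the optimum either one food covers both requirements or two foods hit both targets exactly; no other combination can be cheaper.
avocado only: max(77/10, 19/6) = 7.7 servings → $7.70.
hummus only: max(77/30, 19/5) = 3.8 servings → $3.80.
avocado + hummus with both tight: 1.423 servings and 2.092 servings → $3.52.
The minimum over all feasible corners is $3.52.

$3.52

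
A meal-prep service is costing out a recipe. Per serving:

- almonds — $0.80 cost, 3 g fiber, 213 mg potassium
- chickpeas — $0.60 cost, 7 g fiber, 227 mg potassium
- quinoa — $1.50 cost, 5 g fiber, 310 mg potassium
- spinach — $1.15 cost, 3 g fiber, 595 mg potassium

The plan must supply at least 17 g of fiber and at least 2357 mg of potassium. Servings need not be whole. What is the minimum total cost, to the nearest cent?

almonds only: max(17/3, 2357/213) = 11.07 servings → $8.85.
chickpeas only: max(17/7, 2357/227) = 10.38 servings → $6.23.
quinoa only: max(17/5, 2357/310) = 7.603 servings → $11.40.
spinach only: max(17/3, 2357/595) = 5.667 servings → $6.52.
almonds + chickpeas: the both-tight solution has a negative serving — not a feasible corner.
almonds + quinoa: the both-tight solution has a negative serving — not a feasible corner.
almonds + spinach with both tight: 2.656 servings and 3.01 servings → $5.59.
chickpeas + quinoa: intersection lies outside the first quadrant.
chickpeas + spinach with both tight: 0.8737 servings and 3.628 servings → $4.70.
quinoa + spinach with both tight: 1.489 servings and 3.186 servings → $5.90.
The minimum over all feasible corners is $4.70.

$4.70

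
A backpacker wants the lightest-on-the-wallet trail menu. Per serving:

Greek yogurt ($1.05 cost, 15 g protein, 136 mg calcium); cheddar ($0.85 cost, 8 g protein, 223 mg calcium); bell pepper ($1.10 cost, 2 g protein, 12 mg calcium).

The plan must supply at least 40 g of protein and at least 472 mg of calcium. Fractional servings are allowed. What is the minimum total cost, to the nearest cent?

$3.01

The cheapest plan sits at a corner of the feasible region — with two constraints it uses at most two foods.
Greek yogurt only: max(40/15, 472/136) = 3.471 servings → $3.64.
cheddar only: max(40/8, 472/223) = 5 servings → $4.25.
bell pepper only: max(40/2, 472/12) = 39.33 servings → $43.27.
Greek yogurt + cheddar with both tight: 2.279 servings and 0.7266 servings → $3.01.
Greek yogurt + bell pepper: the both-tight solution has a negative serving — not a feasible corner.
cheddar + bell pepper with both tight: 1.326 servings and 14.7 servings → $17.29.
So the least-cost plan costs $3.01.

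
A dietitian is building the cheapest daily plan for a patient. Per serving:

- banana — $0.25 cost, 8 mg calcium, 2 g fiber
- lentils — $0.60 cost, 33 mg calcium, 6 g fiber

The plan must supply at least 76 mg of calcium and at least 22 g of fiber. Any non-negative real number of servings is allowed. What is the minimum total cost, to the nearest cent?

$2.20

Compare the cost at each extreme point of the feasible region.
banana only: max(76/8, 22/2) = 11 servings → $2.75.
lentils only: max(76/33, 22/6) = 3.667 servings → $2.20.
banana + lentils: intersection lies outside the first quadrant.
So the least-cost plan costs $2.20.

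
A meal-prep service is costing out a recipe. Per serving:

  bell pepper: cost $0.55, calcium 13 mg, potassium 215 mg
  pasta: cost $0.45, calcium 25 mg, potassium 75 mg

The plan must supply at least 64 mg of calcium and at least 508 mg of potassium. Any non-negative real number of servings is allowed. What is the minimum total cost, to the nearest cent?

A basic optimal solution has at most two foods positive. Try each food alone and each pair with both targets met exactly.
bell pepper only: max(64/13, 508/215) = 4.923 servings → $2.71.
pasta only: max(64/25, 508/75) = 6.773 servings → $3.05.
bell pepper + pasta with both tight: 1.795 servings and 1.626 servings → $1.72.
So the least-cost plan costs $1.72.

$1.72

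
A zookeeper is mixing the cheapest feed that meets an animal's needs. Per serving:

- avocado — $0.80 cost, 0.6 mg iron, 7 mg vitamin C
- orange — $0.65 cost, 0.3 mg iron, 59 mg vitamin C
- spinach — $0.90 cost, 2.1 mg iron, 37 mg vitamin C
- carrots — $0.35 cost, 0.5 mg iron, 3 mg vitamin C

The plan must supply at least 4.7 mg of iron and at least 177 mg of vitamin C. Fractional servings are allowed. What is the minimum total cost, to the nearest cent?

$2.93

An LP optimum is at a vertex; with two nutrient constraints at most two foods are used. Check each candidate.
avocado only: max(4.7/0.6, 177/7) = 25.29 servings → $20.23.
orange only: max(4.7/0.3, 177/59) = 15.67 servings → $10.18.
spinach only: max(4.7/2.1, 177/37) = 4.784 servings → $4.31.
carrots only: max(4.7/0.5, 177/3) = 59 servings → $20.65.
avocado + orange with both tight: 6.733 servings and 2.201 servings → $6.82.
avocado + spinach: intersection lies outside the first quadrant.
avocado + carrots with both targets exact would need a negative amount; discard.
orange + spinach with both tight: 1.754 servings and 1.988 servings → $2.93.
orange + carrots with both tight: 2.601 servings and 7.839 servings → $4.43.
spinach + carrots: intersection lies outside the first quadrant.
Cheapest feasible corner: $2.93.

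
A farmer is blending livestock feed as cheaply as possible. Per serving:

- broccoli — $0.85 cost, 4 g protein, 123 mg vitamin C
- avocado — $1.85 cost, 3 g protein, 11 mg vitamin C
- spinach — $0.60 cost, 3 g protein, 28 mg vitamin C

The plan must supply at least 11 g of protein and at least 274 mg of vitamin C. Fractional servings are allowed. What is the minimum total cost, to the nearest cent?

Minimising a linear cost over {protein ≥ 11, vitamin C ≥ 274, servings ≥ 0} — the optimum is at a vertex, using one or two foods.
broccoli only: max(11/4, 274/123) = 2.75 servings → $2.34.
avocado only: max(11/3, 274/11) = 24.91 servings → $46.08.
spinach only: max(11/3, 274/28) = 9.786 servings → $5.87.
broccoli + avocado with both tight: 2.157 servings and 0.7908 servings → $3.30.
broccoli + spinach with both tight: 2 servings and 1 serving → $2.30.
avocado + spinach: the both-tight solution has a negative serving — not a feasible corner.
So the least-cost plan costs $2.30.

$2.30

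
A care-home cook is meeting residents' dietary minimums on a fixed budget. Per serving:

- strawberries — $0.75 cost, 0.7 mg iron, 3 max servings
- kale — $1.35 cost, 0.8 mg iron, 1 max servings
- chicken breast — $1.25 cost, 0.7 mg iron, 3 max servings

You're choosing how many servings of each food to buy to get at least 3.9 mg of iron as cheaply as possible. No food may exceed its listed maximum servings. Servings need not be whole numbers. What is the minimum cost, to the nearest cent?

$5.39

Cost per mg of iron: strawberries $1.0714, kale $1.6875, chicken breast $1.7857.
Take 3 servings of strawberries: +2.1 mg iron for $2.25 (total $2.25, still need 1.8 mg).
Take 1 serving of kale: +0.8 mg iron for $1.35 (total $3.60, still need 1.0 mg).
Take 1.429 servings of chicken breast: +1.0 mg iron for $1.79 (total $5.39, still need 0.0 mg).
Greedy by cheapest-per-mg is optimal for a single linear constraint, so the minimum cost is $5.39.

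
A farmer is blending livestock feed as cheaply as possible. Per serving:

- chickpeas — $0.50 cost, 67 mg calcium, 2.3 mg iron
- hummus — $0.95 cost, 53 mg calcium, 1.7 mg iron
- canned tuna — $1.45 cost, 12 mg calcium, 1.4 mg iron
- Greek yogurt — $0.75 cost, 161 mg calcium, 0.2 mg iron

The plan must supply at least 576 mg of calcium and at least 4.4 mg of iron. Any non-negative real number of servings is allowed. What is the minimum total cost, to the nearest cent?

$3.00

An LP optimum is at a vertex; with two nutrient constraints at most two foods are used. Check each candidate.
chickpeas only: max(576/67, 4.4/2.3) = 8.597 servings → $4.30.
hummus only: max(576/53, 4.4/1.7) = 10.87 servings → $10.32.
canned tuna only: max(576/12, 4.4/1.4) = 48 servings → $69.60.
Greek yogurt only: max(576/161, 4.4/0.2) = 22 servings → $16.50.
chickpeas + hummus: the both-tight solution has a negative serving — not a feasible corner.
chickpeas + canned tuna: intersection lies outside the first quadrant.
chickpeas + Greek yogurt with both tight: 1.662 servings and 2.886 servings → $3.00.
hummus + canned tuna: the both-tight solution has a negative serving — not a feasible corner.
hummus + Greek yogurt with both tight: 2.255 servings and 2.835 servings → $4.27.
canned tuna + Greek yogurt with both tight: 2.66 servings and 3.379 servings → $6.39.
The minimum over all feasible corners is $3.00.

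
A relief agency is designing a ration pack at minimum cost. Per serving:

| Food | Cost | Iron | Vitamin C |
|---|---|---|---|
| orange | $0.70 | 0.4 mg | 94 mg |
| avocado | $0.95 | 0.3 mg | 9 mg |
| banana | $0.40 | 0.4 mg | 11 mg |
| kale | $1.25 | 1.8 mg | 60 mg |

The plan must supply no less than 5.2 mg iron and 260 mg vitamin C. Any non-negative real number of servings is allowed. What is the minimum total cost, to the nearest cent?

$4.06

A basic optimal solution has at most two foods positive. Try each food alone and each pair with both targets met exactly.
orange only: max(5.2/0.4, 260/94) = 13 servings → $9.10.
avocado only: max(5.2/0.3, 260/9) = 28.89 servings → $27.44.
banana only: max(5.2/0.4, 260/11) = 23.64 servings → $9.45.
kale only: max(5.2/1.8, 260/60) = 4.333 servings → $5.42.
orange + avocado with both tight: 1.268 servings and 15.64 servings → $15.75.
orange + banana with both tight: 1.41 servings and 11.59 servings → $5.62.
orange + kale with both tight: 1.074 servings and 2.65 servings → $4.06.
avocado + banana with both targets exact would need a negative amount; discard.
avocado + kale: intersection lies outside the first quadrant.
banana + kale with both targets exact would need a negative amount; discard.
So the least-cost plan costs $4.06.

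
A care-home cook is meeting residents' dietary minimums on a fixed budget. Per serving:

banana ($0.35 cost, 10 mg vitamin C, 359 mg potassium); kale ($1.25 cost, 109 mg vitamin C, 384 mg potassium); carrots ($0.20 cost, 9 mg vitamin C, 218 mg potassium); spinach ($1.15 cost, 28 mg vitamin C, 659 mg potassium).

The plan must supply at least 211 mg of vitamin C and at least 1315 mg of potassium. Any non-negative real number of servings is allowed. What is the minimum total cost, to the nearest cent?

$2.72

The cheapest plan sits at a corner of the feasible region — with two constraints it uses at most two foods.
banana only: max(211/10, 1315/359) = 21.1 servings → $7.38.
kale only: max(211/109, 1315/384) = 3.424 servings → $4.28.
carrots only: max(211/9, 1315/218) = 23.44 servings → $4.69.
spinach only: max(211/28, 1315/659) = 7.536 servings → $8.67.
banana + kale with both tight: 1.766 servings and 1.774 servings → $2.84.
banana + carrots: the both-tight solution has a negative serving — not a feasible corner.
banana + spinach: the both-tight solution has a negative serving — not a feasible corner.
kale + carrots with both tight: 1.682 servings and 3.069 servings → $2.72.
kale + spinach with both tight: 1.674 servings and 1.02 servings → $3.27.
carrots + spinach: the both-tight solution has a negative serving — not a feasible corner.
Cheapest feasible corner: $2.72.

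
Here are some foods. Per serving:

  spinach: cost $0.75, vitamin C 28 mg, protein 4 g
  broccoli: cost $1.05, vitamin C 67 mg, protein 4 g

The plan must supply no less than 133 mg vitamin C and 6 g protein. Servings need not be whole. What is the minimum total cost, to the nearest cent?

Two binding constraints pin down two serving amounts, so the optimal mix uses at most two foods. The candidates are each food alone (scaled to the tighter of vitamin C/protein) and each pair with both constraints tight.
spinach only: max(133/28, 6/4) = 4.75 servings → $3.56.
broccoli only: max(133/67, 6/4) = 1.985 servings → $2.08.
spinach + broccoli: intersection lies outside the first quadrant.
The minimum over all feasible corners is $2.08.

$2.08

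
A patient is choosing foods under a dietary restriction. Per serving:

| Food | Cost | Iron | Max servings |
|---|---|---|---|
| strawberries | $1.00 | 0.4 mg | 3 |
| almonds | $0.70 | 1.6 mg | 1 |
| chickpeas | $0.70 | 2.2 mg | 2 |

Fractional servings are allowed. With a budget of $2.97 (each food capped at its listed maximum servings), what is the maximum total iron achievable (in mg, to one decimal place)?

6.3 mg

Iron per dollar: chickpeas 3.143, almonds 2.286, strawberries 0.4.
Take 2 servings of chickpeas: spends $1.40, +4.4 mg iron (running total 4.4 mg).
Take 1 serving of almonds: spends $0.70, +1.6 mg iron (running total 6.0 mg).
Take 0.87 servings of strawberries: spends $0.87, +0.3 mg iron (running total 6.3 mg).
Greedy by best ratio exhausts the cost allowance optimally: 6.3 mg.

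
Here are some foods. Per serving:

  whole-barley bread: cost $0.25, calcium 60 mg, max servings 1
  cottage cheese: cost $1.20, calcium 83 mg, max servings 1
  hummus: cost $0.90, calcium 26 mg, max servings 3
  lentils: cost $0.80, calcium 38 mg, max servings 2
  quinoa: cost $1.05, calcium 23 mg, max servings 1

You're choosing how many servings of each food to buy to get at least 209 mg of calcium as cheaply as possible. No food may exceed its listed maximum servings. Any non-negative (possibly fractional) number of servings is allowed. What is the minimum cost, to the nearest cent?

Cost per mg of calcium: whole-barley bread $0.0042, cottage cheese $0.0145, lentils $0.0211, hummus $0.0346, quinoa $0.0457.
Take 1 serving of whole-barley bread: +60.0 mg calcium for $0.25 (total $0.25, still need 149.0 mg).
Take 1 serving of cottage cheese: +83.0 mg calcium for $1.20 (total $1.45, still need 66.0 mg).
Take 1.737 servings of lentils: +66.0 mg calcium for $1.39 (total $2.84, still need 0.0 mg).
Greedy by cheapest-per-mg is optimal for a single linear constraint, so the minimum cost is $2.84.

$2.84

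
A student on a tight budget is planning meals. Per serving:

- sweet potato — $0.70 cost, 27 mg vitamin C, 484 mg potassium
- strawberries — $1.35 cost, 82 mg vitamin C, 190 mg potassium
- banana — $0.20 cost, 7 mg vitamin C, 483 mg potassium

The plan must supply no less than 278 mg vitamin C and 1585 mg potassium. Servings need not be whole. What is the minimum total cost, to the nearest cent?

$4.75

Check every corner: each single food scaled to meet both minima, and each pair solved so both constraints bind.
sweet potato only: max(278/27, 1585/484) = 10.3 servings → $7.21.
strawberries only: max(278/82, 1585/190) = 8.342 servings → $11.26.
banana only: max(278/7, 1585/483) = 39.71 servings → $7.94.
sweet potato + strawberries with both tight: 2.232 servings and 2.655 servings → $5.15.
sweet potato + banana: the both-tight solution has a negative serving — not a feasible corner.
strawberries + banana with both tight: 3.218 servings and 2.016 servings → $4.75.
The minimum over all feasible corners is $4.75.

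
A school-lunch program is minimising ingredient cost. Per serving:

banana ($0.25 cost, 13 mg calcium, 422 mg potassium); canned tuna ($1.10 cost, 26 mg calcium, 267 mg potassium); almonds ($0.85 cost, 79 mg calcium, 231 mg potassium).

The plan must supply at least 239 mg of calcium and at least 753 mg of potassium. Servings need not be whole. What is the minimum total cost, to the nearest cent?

$2.59

At the optimum either one food covers both requirements or two foods hit both targets exactly; no other combination can be cheaper.
banana only: max(239/13, 753/422) = 18.38 servings → $4.60.
canned tuna only: max(239/26, 753/267) = 9.192 servings → $10.11.
almonds only: max(239/79, 753/231) = 3.26 servings → $2.77.
banana + canned tuna: the both-tight solution has a negative serving — not a feasible corner.
banana + almonds with both tight: 0.141 servings and 3.002 servings → $2.59.
canned tuna + almonds with both tight: 0.2836 servings and 2.932 servings → $2.80.
Cheapest feasible corner: $2.59.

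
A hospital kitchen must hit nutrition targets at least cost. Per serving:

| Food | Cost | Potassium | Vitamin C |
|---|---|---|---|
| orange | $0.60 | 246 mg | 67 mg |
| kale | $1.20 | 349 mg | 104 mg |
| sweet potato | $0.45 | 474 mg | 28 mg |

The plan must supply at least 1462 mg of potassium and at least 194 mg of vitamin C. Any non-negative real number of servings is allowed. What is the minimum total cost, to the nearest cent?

$2.14

For a min-cost LP with two ≥-constraints, a basic feasible solution has at most two positive variables.
orange only: max(1462/246, 194/67) = 5.943 servings → $3.57.
kale only: max(1462/349, 194/104) = 4.189 servings → $5.03.
sweet potato only: max(1462/474, 194/28) = 6.929 servings → $3.12.
orange + kale with both targets exact would need a negative amount; discard.
orange + sweet potato with both tight: 2.051 servings and 2.02 servings → $2.14.
kale + sweet potato with both tight: 1.291 servings and 2.134 servings → $2.51.
Cheapest feasible corner: $2.14.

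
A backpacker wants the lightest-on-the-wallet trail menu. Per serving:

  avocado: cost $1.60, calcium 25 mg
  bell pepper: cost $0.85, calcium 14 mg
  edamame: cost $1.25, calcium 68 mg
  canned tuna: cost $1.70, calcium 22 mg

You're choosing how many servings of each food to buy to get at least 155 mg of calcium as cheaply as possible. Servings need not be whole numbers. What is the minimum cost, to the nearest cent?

Cost per mg of calcium: edamame $0.0184, bell pepper $0.0607, avocado $0.0640, canned tuna $0.0773.
With no serving limits, use only edamame: 155 mg / 68 mg = 2.279 servings × $1.25 = $2.85.

$2.85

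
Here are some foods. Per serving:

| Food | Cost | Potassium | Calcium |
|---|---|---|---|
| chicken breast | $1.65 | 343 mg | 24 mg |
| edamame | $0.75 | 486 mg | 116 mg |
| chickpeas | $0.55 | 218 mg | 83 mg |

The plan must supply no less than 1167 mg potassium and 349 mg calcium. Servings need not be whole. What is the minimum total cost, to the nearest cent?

$2.26

At the optimum either one food covers both requirements or two foods hit both targets exactly; no other combination can be cheaper.
chicken breast only: max(1167/343, 349/24) = 14.54 servings → $23.99.
edamame only: max(1167/486, 349/116) = 3.009 servings → $2.26.
chickpeas only: max(1167/218, 349/83) = 5.353 servings → $2.94.
chicken breast + edamame: the both-tight solution has a negative serving — not a feasible corner.
chicken breast + chickpeas with both tight: 0.8942 servings and 3.946 servings → $3.65.
edamame + chickpeas with both tight: 1.381 servings and 2.275 servings → $2.29.
The minimum over all feasible corners is $2.26.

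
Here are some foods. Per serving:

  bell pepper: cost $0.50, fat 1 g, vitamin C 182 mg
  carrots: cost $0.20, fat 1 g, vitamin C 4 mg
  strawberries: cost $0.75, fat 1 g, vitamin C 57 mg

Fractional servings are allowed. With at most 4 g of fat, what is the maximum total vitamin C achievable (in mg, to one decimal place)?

Vitamin C per g fat: bell pepper 182, strawberries 57, carrots 4.
With no serving limits, spend the whole fat allowance on bell pepper: 4 g / 1 g × 182 mg = 728.0 mg.

728.0 mg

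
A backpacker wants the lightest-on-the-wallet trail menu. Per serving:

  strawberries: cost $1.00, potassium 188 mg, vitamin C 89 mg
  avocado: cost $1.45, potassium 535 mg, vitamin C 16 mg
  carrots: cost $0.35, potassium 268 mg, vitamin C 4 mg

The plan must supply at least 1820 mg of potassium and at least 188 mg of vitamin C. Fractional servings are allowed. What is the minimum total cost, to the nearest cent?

$3.78

A basic optimal solution has at most two foods positive. Try each food alone and each pair with both targets met exactly.
strawberries only: max(1820/188, 188/89) = 9.681 servings → $9.68.
avocado only: max(1820/535, 188/16) = 11.75 servings → $17.04.
carrots only: max(1820/268, 188/4) = 47 servings → $16.45.
strawberries + avocado with both tight: 1.602 servings and 2.839 servings → $5.72.
strawberries + carrots with both tight: 1.866 servings and 5.482 servings → $3.78.
avocado + carrots: intersection lies outside the first quadrant.
The minimum over all feasible corners is $3.78.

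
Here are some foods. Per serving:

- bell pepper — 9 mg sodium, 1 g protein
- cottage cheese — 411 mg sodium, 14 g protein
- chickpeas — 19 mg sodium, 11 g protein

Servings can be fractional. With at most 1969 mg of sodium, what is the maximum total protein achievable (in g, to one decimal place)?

Protein per mg sodium: chickpeas 0.5789, bell pepper 0.1111, cottage cheese 0.03406.
With no serving limits, spend the whole sodium allowance on chickpeas: 1969 mg / 19 mg × 11 g = 1139.9 g.

1139.9 g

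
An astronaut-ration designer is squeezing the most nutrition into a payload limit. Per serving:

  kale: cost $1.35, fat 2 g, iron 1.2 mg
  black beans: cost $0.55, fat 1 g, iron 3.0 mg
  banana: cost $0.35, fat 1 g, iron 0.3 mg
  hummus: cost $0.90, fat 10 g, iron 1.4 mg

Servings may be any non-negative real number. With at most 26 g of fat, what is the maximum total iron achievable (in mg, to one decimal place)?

78.0 mg

Iron per g fat: black beans 3, kale 0.6, banana 0.3, hummus 0.14.
With no serving limits, spend the whole fat allowance on black beans: 26 g / 1 g × 3.0 mg = 78.0 mg.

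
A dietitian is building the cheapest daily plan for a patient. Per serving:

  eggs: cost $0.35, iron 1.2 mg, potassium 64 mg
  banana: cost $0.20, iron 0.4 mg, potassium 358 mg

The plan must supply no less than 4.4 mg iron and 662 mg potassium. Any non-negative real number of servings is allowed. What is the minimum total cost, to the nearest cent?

$1.39

This is a tiny linear program; its minimum lies at a vertex of the feasible set. List the vertices and price them.
eggs only: max(4.4/1.2, 662/64) = 10.34 servings → $3.62.
banana only: max(4.4/0.4, 662/358) = 11 servings → $2.20.
eggs + banana with both tight: 3.244 servings and 1.269 servings → $1.39.
So the least-cost plan costs $1.39.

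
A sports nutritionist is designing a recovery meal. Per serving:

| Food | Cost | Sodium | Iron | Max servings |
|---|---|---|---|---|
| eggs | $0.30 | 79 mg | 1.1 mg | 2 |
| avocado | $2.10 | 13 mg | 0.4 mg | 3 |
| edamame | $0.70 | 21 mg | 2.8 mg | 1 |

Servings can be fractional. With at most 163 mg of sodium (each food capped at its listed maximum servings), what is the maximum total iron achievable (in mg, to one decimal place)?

5.4 mg

Iron per mg sodium: edamame 0.1333, avocado 0.03077, eggs 0.01392.
Take 1 serving of edamame: uses 21 mg sodium, +2.8 mg iron (running total 2.8 mg).
Take 3 servings of avocado: uses 39 mg sodium, +1.2 mg iron (running total 4.0 mg).
Take 1.304 servings of eggs: uses 103 mg sodium, +1.4 mg iron (running total 5.4 mg).
Filling greedily by iron-per-mg sodium is optimal for one linear limit, giving 5.4 mg.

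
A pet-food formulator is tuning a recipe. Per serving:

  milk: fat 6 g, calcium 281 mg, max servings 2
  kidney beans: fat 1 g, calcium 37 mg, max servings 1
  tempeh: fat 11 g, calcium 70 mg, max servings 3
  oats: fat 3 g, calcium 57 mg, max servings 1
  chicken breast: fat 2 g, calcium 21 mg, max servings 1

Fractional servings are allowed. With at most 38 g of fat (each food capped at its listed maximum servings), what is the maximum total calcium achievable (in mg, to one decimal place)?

Calcium per g fat: milk 46.83, kidney beans 37, oats 19, chicken breast 10.5, tempeh 6.364.
Take 2 servings of milk: uses 12 g fat, +562.0 mg calcium (running total 562.0 mg).
Take 1 serving of kidney beans: uses 1 g fat, +37.0 mg calcium (running total 599.0 mg).
Take 1 serving of oats: uses 3 g fat, +57.0 mg calcium (running total 656.0 mg).
Take 1 serving of chicken breast: uses 2 g fat, +21.0 mg calcium (running total 677.0 mg).
Take 1.818 servings of tempeh: uses 20 g fat, +127.3 mg calcium (running total 804.3 mg).
Filling greedily by calcium-per-g fat is optimal for one linear limit, giving 804.3 mg.

804.3 mg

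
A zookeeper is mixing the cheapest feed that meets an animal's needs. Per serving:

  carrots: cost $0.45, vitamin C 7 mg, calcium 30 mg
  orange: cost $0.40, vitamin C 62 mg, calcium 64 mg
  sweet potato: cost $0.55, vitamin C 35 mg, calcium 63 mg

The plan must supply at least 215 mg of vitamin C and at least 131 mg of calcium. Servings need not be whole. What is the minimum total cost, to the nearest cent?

$1.39

The cheapest plan sits at a corner of the feasible region — with two constraints it uses at most two foods.
carrots only: max(215/7, 131/30) = 30.71 servings → $13.82.
orange only: max(215/62, 131/64) = 3.468 servings → $1.39.
sweet potato only: max(215/35, 131/63) = 6.143 servings → $3.38.
carrots + orange with both targets exact would need a negative amount; discard.
carrots + sweet potato: the both-tight solution has a negative serving — not a feasible corner.
orange + sweet potato: the both-tight solution has a negative serving — not a feasible corner.
Cheapest feasible corner: $1.39.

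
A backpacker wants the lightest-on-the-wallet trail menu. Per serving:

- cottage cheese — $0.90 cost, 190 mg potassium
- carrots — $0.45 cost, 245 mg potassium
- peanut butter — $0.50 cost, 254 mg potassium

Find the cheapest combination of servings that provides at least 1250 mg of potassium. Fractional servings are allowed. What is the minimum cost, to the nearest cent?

$2.30

Cost per mg of potassium: carrots $0.0018, peanut butter $0.0020, cottage cheese $0.0047.
With no serving limits, use only carrots: 1250 mg / 245 mg = 5.102 servings × $0.45 = $2.30.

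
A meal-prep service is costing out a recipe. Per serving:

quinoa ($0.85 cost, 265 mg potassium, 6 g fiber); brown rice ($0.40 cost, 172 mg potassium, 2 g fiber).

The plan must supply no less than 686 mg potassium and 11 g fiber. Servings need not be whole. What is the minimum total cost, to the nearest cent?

$1.84

The cheapest plan sits at a corner of the feasible region — with two constraints it uses at most two foods.
quinoa only: max(686/265, 11/6) = 2.589 servings → $2.20.
brown rice only: max(686/172, 11/2) = 5.5 servings → $2.20.
quinoa + brown rice with both tight: 1.036 servings and 2.392 servings → $1.84.
Cheapest feasible corner: $1.84.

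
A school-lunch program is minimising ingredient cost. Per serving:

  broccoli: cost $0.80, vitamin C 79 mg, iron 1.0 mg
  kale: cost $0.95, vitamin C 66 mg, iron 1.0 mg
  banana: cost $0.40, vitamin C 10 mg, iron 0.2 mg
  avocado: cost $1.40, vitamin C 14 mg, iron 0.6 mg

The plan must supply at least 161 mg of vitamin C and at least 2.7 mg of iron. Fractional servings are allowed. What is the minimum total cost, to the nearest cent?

$2.16

Compare the cost at each extreme point of the feasible region.
broccoli only: max(161/79, 2.7/1.0) = 2.7 servings → $2.16.
kale only: max(161/66, 2.7/1.0) = 2.7 servings → $2.56.
banana only: max(161/10, 2.7/0.2) = 16.1 servings → $6.44.
avocado only: max(161/14, 2.7/0.6) = 11.5 servings → $16.10.
broccoli + kale: the both-tight solution has a negative serving — not a feasible corner.
broccoli + banana with both tight: 0.8966 servings and 9.017 servings → $4.32.
broccoli + avocado with both tight: 1.76 servings and 1.566 servings → $3.60.
kale + banana with both tight: 1.625 servings and 5.375 servings → $3.69.
kale + avocado with both tight: 2.297 servings and 0.6719 servings → $3.12.
banana + avocado: intersection lies outside the first quadrant.
The minimum over all feasible corners is $2.16.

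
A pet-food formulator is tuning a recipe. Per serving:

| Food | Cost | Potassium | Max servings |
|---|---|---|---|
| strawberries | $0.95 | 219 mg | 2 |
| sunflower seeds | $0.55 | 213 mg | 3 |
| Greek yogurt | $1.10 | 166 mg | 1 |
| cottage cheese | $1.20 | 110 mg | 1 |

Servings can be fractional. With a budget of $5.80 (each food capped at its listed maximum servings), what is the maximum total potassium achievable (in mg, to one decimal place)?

Potassium per dollar: sunflower seeds 387.3, strawberries 230.5, Greek yogurt 150.9, cottage cheese 91.67.
Take 3 servings of sunflower seeds: spends $1.65, +639.0 mg potassium (running total 639.0 mg).
Take 2 servings of strawberries: spends $1.90, +438.0 mg potassium (running total 1077.0 mg).
Take 1 serving of Greek yogurt: spends $1.10, +166.0 mg potassium (running total 1243.0 mg).
Take 0.9583 servings of cottage cheese: spends $1.15, +105.4 mg potassium (running total 1348.4 mg).
Filling greedily by potassium-per-dollar is optimal for one linear limit, giving 1348.4 mg.

1348.4 mg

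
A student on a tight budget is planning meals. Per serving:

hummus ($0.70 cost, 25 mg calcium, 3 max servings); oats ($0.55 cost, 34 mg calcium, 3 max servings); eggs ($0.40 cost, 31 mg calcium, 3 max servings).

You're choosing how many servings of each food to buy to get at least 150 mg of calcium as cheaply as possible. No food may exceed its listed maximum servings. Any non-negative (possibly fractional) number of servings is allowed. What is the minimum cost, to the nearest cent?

$2.12

Cost per mg of calcium: eggs $0.0129, oats $0.0162, hummus $0.0280.
Take 3 servings of eggs: +93.0 mg calcium for $1.20 (total $1.20, still need 57.0 mg).
Take 1.676 servings of oats: +57.0 mg calcium for $0.92 (total $2.12, still need 0.0 mg).
Greedy by cheapest-per-mg is optimal for a single linear constraint, so the minimum cost is $2.12.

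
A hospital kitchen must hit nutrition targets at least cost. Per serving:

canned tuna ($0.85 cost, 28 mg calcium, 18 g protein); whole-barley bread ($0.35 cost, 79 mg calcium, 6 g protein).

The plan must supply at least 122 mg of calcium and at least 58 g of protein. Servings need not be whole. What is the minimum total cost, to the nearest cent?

canned tuna only: max(122/28, 58/18) = 4.357 servings → $3.70.
whole-barley bread only: max(122/79, 58/6) = 9.667 servings → $3.38.
canned tuna + whole-barley bread with both tight: 3.07 servings and 0.4561 servings → $2.77.
The minimum over all feasible corners is $2.77.

$2.77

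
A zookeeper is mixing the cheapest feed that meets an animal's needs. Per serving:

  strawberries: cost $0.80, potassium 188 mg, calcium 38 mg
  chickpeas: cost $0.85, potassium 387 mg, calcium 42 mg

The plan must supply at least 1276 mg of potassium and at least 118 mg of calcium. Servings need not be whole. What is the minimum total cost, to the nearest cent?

For a min-cost LP with two ≥-constraints, a basic feasible solution has at most two positive variables.
strawberries only: max(1276/188, 118/38) = 6.787 servings → $5.43.
chickpeas only: max(1276/387, 118/42) = 3.297 servings → $2.80.
strawberries + chickpeas: the both-tight solution has a negative serving — not a feasible corner.
The minimum over all feasible corners is $2.80.

$2.80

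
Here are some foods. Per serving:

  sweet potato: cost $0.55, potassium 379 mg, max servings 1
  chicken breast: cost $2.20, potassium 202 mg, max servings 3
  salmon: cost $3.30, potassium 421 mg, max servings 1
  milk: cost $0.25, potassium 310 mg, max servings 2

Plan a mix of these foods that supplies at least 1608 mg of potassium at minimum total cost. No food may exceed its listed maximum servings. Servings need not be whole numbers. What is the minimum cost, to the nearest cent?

Cost per mg of potassium: milk $0.0008, sweet potato $0.0015, salmon $0.0078, chicken breast $0.0109.
Take 2 servings of milk: +620.0 mg potassium for $0.50 (total $0.50, still need 988.0 mg).
Take 1 serving of sweet potato: +379.0 mg potassium for $0.55 (total $1.05, still need 609.0 mg).
Take 1 serving of salmon: +421.0 mg potassium for $3.30 (total $4.35, still need 188.0 mg).
Take 0.9307 servings of chicken breast: +188.0 mg potassium for $2.05 (total $6.40, still need 0.0 mg).
Filling from the cheapest source first is optimal under one linear minimum: $6.40.

$6.40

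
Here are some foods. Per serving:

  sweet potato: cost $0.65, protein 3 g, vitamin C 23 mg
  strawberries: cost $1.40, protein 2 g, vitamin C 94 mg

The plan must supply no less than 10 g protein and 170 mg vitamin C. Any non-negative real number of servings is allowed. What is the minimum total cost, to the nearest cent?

Minimising a linear cost over {protein ≥ 10, vitamin C ≥ 170, servings ≥ 0} — the optimum is at a vertex, using one or two foods.
sweet potato only: max(10/3, 170/23) = 7.391 servings → $4.80.
strawberries only: max(10/2, 170/94) = 5 servings → $7.00.
sweet potato + strawberries with both tight: 2.542 servings and 1.186 servings → $3.31.
The minimum over all feasible corners is $3.31.

$3.31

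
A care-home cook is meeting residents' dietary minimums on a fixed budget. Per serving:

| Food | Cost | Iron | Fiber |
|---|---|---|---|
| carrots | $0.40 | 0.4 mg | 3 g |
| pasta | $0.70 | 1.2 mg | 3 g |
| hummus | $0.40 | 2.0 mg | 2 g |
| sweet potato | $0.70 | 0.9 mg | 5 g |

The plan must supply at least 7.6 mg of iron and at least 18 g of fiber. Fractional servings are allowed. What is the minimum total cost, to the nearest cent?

At the optimum either one food covers both requirements or two foods hit both targets exactly; no other combination can be cheaper.
carrots only: max(7.6/0.4, 18/3) = 19 servings → $7.60.
pasta only: max(7.6/1.2, 18/3) = 6.333 servings → $4.43.
hummus only: max(7.6/2.0, 18/2) = 9 servings → $3.60.
sweet potato only: max(7.6/0.9, 18/5) = 8.444 servings → $5.91.
carrots + pasta with both targets exact would need a negative amount; discard.
carrots + hummus with both tight: 4 servings and 3 servings → $2.80.
carrots + sweet potato: the both-tight solution has a negative serving — not a feasible corner.
pasta + hummus with both tight: 5.778 servings and 0.3333 servings → $4.18.
pasta + sweet potato with both targets exact would need a negative amount; discard.
hummus + sweet potato with both tight: 2.659 servings and 2.537 servings → $2.84.
Cheapest feasible corner: $2.80.

$2.80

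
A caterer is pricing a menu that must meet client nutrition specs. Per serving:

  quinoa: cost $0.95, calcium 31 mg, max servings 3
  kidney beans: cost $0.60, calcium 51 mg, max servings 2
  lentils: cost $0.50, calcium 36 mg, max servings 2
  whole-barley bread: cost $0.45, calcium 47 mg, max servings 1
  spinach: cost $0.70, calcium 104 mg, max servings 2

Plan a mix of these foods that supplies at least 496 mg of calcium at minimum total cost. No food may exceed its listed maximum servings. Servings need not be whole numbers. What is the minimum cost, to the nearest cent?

$6.10

Cost per mg of calcium: spinach $0.0067, whole-barley bread $0.0096, kidney beans $0.0118, lentils $0.0139, quinoa $0.0306.
Take 2 servings of spinach: +208.0 mg calcium for $1.40 (total $1.40, still need 288.0 mg).
Take 1 serving of whole-barley bread: +47.0 mg calcium for $0.45 (total $1.85, still need 241.0 mg).
Take 2 servings of kidney beans: +102.0 mg calcium for $1.20 (total $3.05, still need 139.0 mg).
Take 2 servings of lentils: +72.0 mg calcium for $1.00 (total $4.05, still need 67.0 mg).
Take 2.161 servings of quinoa: +67.0 mg calcium for $2.05 (total $6.10, still need 0.0 mg).
Greedy by cheapest-per-mg is optimal for a single linear constraint, so the minimum cost is $6.10.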